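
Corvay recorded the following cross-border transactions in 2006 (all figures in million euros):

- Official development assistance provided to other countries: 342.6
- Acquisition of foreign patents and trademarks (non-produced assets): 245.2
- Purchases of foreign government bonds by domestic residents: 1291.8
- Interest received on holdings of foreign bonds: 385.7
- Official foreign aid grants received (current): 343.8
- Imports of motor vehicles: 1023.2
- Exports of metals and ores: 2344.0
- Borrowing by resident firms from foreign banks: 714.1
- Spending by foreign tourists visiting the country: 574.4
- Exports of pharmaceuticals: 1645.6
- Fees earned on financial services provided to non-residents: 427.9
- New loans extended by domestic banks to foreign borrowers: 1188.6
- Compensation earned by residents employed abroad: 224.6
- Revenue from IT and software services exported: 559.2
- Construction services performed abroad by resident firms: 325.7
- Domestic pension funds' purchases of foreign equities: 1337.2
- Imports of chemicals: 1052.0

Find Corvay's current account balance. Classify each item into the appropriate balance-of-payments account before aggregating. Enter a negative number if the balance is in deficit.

Goods: 2344.0 - 1023.2 - 1052.0 + 1645.6 = 1914.4
Services: 574.4 + 559.2 + 325.7 + 427.9 = 1887.2
Primary income: 385.7 + 224.6 = 610.3
Secondary income: -342.6 + 343.8 = 1.2
Current account = 1914.4 + 1887.2 + 610.3 + 1.2 = 4413.1
(Excluded from the current account — capital account: acquisition of foreign patents and trademarks (non-produced assets) 245.2; financial account: purchases of foreign government bonds by domestic residents 1291.8, borrowing by resident firms from foreign banks 714.1, new loans extended by domestic banks to foreign borrowers 1188.6, domestic pension funds' purchases of foreign equities 1337.2.)

4413.1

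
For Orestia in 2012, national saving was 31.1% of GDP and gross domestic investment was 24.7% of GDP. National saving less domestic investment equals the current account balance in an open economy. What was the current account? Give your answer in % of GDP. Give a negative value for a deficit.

6.4

CA = S - I = 31.1 - 24.7 = 6.4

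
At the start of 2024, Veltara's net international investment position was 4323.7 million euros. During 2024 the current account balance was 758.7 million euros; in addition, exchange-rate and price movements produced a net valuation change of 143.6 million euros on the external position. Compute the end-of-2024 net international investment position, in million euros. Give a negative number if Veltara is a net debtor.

Change in NIIP = current account + net valuation change = 758.7 + 143.6 = 902.3
End-of-year NIIP = 4323.7 + 902.3 = 5226.0

5226.0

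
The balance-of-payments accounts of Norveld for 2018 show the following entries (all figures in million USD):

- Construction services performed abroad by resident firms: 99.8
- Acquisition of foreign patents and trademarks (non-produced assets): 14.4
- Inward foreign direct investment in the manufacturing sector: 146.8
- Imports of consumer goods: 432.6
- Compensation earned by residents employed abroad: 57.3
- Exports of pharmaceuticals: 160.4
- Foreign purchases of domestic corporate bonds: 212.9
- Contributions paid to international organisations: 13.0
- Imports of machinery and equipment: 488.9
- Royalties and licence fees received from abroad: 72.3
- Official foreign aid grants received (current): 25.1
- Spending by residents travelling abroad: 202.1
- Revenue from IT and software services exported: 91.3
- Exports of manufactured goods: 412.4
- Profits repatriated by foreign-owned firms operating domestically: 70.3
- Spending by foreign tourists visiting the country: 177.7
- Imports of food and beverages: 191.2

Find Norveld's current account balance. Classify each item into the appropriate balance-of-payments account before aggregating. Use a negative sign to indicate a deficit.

-301.8

Goods: -488.9 + 160.4 + 412.4 - 191.2 - 432.6 = -539.9
Services: 99.8 - 202.1 + 177.7 + 91.3 + 72.3 = 239.0
Primary income: 57.3 - 70.3 = -13.0
Secondary income: 25.1 - 13.0 = 12.1
Current account = (-539.9) + 239.0 + (-13.0) + 12.1 = -301.8
(Excluded from the current account — capital account: acquisition of foreign patents and trademarks (non-produced assets) 14.4; financial account: inward foreign direct investment in the manufacturing sector 146.8, foreign purchases of domestic corporate bonds 212.9.)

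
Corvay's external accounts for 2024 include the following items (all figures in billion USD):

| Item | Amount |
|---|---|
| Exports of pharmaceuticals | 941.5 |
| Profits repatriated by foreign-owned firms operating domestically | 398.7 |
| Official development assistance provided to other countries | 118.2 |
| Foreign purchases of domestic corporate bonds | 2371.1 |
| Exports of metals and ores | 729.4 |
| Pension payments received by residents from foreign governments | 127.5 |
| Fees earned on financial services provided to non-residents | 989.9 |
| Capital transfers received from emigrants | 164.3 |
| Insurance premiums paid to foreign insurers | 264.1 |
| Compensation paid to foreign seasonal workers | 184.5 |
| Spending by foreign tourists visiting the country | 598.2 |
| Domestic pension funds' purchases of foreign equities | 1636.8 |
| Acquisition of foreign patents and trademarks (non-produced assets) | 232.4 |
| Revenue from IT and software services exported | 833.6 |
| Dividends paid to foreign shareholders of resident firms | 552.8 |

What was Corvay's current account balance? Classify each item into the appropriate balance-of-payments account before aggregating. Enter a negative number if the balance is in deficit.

2701.8

Goods: 941.5 + 729.4 = 1670.9
Services: 989.9 - 264.1 + 598.2 + 833.6 = 2157.6
Primary income: -184.5 - 552.8 - 398.7 = -1136.0
Secondary income: -118.2 + 127.5 = 9.3
Current account = 1670.9 + 2157.6 + (-1136.0) + 9.3 = 2701.8
(Excluded from the current account — financial account: foreign purchases of domestic corporate bonds 2371.1, domestic pension funds' purchases of foreign equities 1636.8; capital account: capital transfers received from emigrants 164.3, acquisition of foreign patents and trademarks (non-produced assets) 232.4.)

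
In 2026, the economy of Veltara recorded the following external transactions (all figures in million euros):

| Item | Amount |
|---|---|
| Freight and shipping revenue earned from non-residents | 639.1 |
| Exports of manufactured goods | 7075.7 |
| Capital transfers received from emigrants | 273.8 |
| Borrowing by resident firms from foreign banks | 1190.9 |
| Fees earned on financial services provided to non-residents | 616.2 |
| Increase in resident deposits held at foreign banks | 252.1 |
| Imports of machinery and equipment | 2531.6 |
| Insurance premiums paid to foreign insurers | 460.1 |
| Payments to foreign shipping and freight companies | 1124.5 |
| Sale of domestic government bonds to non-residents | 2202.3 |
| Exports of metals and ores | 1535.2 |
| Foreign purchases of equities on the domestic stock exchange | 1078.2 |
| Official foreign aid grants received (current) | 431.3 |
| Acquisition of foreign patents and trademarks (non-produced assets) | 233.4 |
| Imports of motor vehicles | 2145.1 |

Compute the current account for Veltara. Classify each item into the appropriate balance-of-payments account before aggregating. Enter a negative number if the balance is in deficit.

Goods: 7075.7 - 2531.6 - 2145.1 + 1535.2 = 3934.2
Services: 639.1 - 1124.5 - 460.1 + 616.2 = -329.3
Secondary income: 431.3
Current account = 3934.2 + (-329.3) + 431.3 = 4036.2
(Excluded from the current account — capital account: capital transfers received from emigrants 273.8, acquisition of foreign patents and trademarks (non-produced assets) 233.4; financial account: borrowing by resident firms from foreign banks 1190.9, increase in resident deposits held at foreign banks 252.1, sale of domestic government bonds to non-residents 2202.3, foreign purchases of equities on the domestic stock exchange 1078.2.)

4036.2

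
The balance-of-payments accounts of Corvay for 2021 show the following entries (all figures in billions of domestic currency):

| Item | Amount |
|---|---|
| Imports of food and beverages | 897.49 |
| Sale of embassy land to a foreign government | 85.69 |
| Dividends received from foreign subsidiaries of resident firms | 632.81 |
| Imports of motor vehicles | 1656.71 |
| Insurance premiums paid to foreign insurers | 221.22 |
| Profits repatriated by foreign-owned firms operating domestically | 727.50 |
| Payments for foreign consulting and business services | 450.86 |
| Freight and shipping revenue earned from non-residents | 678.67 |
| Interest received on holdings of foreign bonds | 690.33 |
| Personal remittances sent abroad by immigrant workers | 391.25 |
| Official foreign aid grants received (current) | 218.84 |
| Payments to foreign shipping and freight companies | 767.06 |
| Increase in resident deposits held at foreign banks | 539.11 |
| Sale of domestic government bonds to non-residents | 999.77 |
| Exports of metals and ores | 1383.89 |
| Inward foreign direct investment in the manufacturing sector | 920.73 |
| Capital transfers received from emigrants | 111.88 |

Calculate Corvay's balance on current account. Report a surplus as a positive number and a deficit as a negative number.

Goods: -897.49 + 1383.89 - 1656.71 = -1170.31
Services: -450.86 + 678.67 - 221.22 - 767.06 = -760.47
Primary income: -727.50 + 690.33 + 632.81 = 595.64
Secondary income: 218.84 - 391.25 = -172.41
Current account = (-1170.31) + (-760.47) + 595.64 + (-172.41) = -1507.55
(Excluded from the current account — capital account: sale of embassy land to a foreign government 85.69, capital transfers received from emigrants 111.88; financial account: increase in resident deposits held at foreign banks 539.11, sale of domestic government bonds to non-residents 999.77, inward foreign direct investment in the manufacturing sector 920.73.)

-1507.55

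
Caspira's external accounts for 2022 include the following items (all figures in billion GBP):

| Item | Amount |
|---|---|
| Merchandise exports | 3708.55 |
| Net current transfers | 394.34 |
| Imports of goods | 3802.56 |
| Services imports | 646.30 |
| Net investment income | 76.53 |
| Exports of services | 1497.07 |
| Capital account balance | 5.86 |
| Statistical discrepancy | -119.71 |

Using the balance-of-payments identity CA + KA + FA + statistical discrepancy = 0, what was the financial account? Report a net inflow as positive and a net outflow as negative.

Goods balance = 3708.55 - 3802.56 = -94.01
Services balance = 1497.07 - 646.30 = 850.77
Trade balance (goods + services) = -94.01 + 850.77 = 756.76
Net primary income = 76.53
Net secondary income = 394.34
Current account = 756.76 + 76.53 + 394.34 = 1227.63
Financial account = -(1227.63 + 5.86 + (-119.71)) = -1113.78

-1113.78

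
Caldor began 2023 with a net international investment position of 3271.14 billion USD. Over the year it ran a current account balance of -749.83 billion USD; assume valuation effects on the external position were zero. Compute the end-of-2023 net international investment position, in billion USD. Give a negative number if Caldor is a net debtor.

2521.31

With no valuation effects, change in NIIP = current account = -749.83
End-of-year NIIP = 3271.14 + (-749.83) = 2521.31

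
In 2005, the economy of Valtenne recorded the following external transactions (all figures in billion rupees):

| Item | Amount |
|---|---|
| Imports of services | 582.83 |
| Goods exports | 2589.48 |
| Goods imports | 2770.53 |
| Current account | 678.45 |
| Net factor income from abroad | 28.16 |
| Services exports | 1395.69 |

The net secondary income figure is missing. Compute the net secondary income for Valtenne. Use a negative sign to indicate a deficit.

18.48

Current account = goods balance + services balance + net primary income + net secondary income
Sum of the known components = 659.97
Net secondary income = CA - (known components) = 678.45 - 659.97 = 18.48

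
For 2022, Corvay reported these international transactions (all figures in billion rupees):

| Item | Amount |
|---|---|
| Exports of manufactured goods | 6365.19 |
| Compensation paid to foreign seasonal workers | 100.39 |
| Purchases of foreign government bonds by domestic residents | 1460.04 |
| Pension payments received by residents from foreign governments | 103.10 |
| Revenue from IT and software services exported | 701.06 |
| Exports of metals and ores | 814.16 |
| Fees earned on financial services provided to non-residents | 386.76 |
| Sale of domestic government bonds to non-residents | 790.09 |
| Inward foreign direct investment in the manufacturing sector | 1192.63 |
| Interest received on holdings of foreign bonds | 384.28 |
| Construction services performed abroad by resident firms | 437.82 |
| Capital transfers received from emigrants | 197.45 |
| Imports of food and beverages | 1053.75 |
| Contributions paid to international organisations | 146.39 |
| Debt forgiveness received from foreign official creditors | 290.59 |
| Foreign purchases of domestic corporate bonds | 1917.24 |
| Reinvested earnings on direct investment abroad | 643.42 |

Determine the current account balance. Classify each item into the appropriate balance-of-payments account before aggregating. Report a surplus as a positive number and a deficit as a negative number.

Goods: -1053.75 + 6365.19 + 814.16 = 6125.60
Services: 701.06 + 386.76 + 437.82 = 1525.64
Primary income: 643.42 - 100.39 + 384.28 = 927.31
Secondary income: 103.10 - 146.39 = -43.29
Current account = 6125.60 + 1525.64 + 927.31 + (-43.29) = 8535.26
(Excluded from the current account — financial account: purchases of foreign government bonds by domestic residents 1460.04, sale of domestic government bonds to non-residents 790.09, inward foreign direct investment in the manufacturing sector 1192.63, foreign purchases of domestic corporate bonds 1917.24; capital account: capital transfers received from emigrants 197.45, debt forgiveness received from foreign official creditors 290.59.)

8535.26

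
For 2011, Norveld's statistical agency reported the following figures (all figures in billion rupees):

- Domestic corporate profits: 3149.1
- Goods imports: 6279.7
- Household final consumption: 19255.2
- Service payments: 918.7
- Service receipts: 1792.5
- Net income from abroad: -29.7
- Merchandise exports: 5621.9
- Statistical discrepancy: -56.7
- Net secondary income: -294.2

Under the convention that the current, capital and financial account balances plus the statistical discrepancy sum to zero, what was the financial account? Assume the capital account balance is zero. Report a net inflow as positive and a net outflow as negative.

Goods balance = 5621.9 - 6279.7 = -657.8
Services balance = 1792.5 - 918.7 = 873.8
Trade balance (goods + services) = -657.8 + 873.8 = 216.0
Net primary income = -29.7
Net secondary income = -294.2
Current account = 216.0 + (-29.7) + (-294.2) = -107.9
Financial account = -(-107.9 + (-56.7)) = 164.6

164.6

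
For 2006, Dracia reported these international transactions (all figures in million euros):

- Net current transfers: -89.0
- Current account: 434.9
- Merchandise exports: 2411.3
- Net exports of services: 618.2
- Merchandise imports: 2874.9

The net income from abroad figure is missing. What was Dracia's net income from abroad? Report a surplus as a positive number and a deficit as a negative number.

369.3

Current account = goods balance + services balance + net primary income + net secondary income
Sum of the known components = 65.6
Net income from abroad = CA - (known components) = 434.9 - 65.6 = 369.3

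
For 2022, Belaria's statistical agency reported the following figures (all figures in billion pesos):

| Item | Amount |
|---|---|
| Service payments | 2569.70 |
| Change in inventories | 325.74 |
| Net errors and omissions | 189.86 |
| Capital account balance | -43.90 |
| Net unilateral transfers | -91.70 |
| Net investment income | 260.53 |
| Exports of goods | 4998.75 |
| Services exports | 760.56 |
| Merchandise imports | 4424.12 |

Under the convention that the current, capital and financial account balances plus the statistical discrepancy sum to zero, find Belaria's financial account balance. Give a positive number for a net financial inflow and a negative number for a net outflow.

Goods balance = 4998.75 - 4424.12 = 574.63
Services balance = 760.56 - 2569.70 = -1809.14
Trade balance (goods + services) = 574.63 + (-1809.14) = -1234.51
Net primary income = 260.53
Net secondary income = -91.70
Current account = -1234.51 + 260.53 + (-91.70) = -1065.68
Financial account = -(-1065.68 + (-43.90) + 189.86) = 919.72

919.72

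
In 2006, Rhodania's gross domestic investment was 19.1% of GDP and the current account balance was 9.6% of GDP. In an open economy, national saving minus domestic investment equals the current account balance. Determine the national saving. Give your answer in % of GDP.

28.7

S - I = CA (net lending to the rest of the world).
S = I + CA = 19.1 + 9.6 = 28.7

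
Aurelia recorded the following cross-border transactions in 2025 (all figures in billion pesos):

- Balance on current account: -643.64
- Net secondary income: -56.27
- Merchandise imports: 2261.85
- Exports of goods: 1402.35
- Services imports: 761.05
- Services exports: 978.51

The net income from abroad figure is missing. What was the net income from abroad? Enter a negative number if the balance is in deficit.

54.67

Current account = goods balance + services balance + net primary income + net secondary income
Sum of the known components = -698.31
Net income from abroad = CA - (known components) = -643.64 - (-698.31) = 54.67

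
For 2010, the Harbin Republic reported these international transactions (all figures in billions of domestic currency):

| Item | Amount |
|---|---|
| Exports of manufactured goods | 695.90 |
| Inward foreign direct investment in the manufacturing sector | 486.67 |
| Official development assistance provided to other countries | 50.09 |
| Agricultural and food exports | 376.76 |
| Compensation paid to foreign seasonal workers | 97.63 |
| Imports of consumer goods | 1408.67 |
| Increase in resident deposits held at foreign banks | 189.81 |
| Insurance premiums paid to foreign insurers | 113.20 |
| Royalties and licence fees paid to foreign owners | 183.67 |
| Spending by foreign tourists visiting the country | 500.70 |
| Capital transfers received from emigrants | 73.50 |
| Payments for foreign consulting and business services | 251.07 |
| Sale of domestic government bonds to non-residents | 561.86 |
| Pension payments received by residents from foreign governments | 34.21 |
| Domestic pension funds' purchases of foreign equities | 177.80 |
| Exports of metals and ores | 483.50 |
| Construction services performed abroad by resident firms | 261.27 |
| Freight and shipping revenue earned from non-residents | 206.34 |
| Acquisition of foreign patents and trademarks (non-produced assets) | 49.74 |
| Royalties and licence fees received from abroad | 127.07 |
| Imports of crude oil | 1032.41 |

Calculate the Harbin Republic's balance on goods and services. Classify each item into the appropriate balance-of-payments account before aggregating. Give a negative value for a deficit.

Goods: -1408.67 - 1032.41 + 483.50 + 376.76 + 695.90 = -884.92
Services: -113.20 + 500.70 - 251.07 + 206.34 + 261.27 - 183.67 + 127.07 = 547.44
Trade balance = -884.92 + 547.44 = -337.48
(Excluded from the trade balance — financial account: inward foreign direct investment in the manufacturing sector 486.67, increase in resident deposits held at foreign banks 189.81, sale of domestic government bonds to non-residents 561.86, domestic pension funds' purchases of foreign equities 177.80; secondary income: official development assistance provided to other countries 50.09, pension payments received by residents from foreign governments 34.21; primary income: compensation paid to foreign seasonal workers 97.63; capital account: capital transfers received from emigrants 73.50, acquisition of foreign patents and trademarks (non-produced assets) 49.74.)

-337.48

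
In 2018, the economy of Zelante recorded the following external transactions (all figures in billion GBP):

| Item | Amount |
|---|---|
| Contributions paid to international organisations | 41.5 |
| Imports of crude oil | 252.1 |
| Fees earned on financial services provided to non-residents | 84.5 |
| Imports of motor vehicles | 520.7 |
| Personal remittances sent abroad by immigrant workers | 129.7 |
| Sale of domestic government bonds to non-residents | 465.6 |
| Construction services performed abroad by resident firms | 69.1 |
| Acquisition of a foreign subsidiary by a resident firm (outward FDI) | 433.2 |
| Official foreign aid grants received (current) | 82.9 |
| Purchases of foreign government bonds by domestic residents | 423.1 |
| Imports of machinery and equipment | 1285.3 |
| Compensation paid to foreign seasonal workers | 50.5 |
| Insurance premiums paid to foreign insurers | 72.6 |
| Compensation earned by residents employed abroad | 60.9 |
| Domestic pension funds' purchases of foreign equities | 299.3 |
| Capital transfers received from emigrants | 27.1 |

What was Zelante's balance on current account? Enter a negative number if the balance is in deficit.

Goods: -252.1 - 1285.3 - 520.7 = -2058.1
Services: -72.6 + 69.1 + 84.5 = 81.0
Primary income: 60.9 - 50.5 = 10.4
Secondary income: 82.9 - 129.7 - 41.5 = -88.3
Current account = (-2058.1) + 81.0 + 10.4 + (-88.3) = -2055.0
(Excluded from the current account — financial account: sale of domestic government bonds to non-residents 465.6, acquisition of a foreign subsidiary by a resident firm (outward FDI) 433.2, purchases of foreign government bonds by domestic residents 423.1, domestic pension funds' purchases of foreign equities 299.3; capital account: capital transfers received from emigrants 27.1.)

-2055.0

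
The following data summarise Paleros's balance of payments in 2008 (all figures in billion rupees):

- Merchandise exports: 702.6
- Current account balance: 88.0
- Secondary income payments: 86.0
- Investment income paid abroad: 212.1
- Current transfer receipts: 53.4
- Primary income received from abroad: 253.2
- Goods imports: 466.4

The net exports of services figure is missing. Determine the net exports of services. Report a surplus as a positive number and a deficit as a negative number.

-156.7

Current account = goods balance + services balance + net primary income + net secondary income
Sum of the known components = 244.7
Net exports of services = CA - (known components) = 88.0 - 244.7 = -156.7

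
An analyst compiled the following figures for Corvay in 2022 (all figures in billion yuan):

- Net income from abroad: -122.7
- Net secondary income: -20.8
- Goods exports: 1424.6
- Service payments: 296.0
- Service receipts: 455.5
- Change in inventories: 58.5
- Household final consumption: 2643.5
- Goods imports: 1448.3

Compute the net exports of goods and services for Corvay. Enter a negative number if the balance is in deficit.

Goods balance = 1424.6 - 1448.3 = -23.7
Services balance = 455.5 - 296.0 = 159.5
Trade balance (goods + services) = -23.7 + 159.5 = 135.8

135.8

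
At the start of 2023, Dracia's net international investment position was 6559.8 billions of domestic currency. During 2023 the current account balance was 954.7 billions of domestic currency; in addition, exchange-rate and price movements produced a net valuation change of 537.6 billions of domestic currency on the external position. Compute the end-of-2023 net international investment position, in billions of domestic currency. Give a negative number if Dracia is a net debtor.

Change in NIIP = current account + net valuation change = 954.7 + 537.6 = 1492.3
End-of-year NIIP = 6559.8 + 1492.3 = 8052.1

8052.1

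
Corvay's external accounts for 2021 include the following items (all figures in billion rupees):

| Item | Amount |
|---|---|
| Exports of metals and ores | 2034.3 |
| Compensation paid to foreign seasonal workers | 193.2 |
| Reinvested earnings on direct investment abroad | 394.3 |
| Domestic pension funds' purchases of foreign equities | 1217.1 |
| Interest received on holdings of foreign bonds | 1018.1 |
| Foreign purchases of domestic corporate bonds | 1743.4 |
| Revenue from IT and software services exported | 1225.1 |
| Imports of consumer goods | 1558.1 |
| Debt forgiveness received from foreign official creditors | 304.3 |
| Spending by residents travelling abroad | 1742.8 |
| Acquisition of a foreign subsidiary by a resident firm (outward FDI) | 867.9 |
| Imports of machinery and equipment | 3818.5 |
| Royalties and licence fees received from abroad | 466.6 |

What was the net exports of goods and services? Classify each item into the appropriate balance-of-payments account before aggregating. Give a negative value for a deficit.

Goods: -1558.1 + 2034.3 - 3818.5 = -3342.3
Services: 1225.1 - 1742.8 + 466.6 = -51.1
Trade balance = -3342.3 + (-51.1) = -3393.4
(Excluded from the trade balance — primary income: compensation paid to foreign seasonal workers 193.2, reinvested earnings on direct investment abroad 394.3, interest received on holdings of foreign bonds 1018.1; financial account: domestic pension funds' purchases of foreign equities 1217.1, foreign purchases of domestic corporate bonds 1743.4, acquisition of a foreign subsidiary by a resident firm (outward FDI) 867.9; capital account: debt forgiveness received from foreign official creditors 304.3.)

-3393.4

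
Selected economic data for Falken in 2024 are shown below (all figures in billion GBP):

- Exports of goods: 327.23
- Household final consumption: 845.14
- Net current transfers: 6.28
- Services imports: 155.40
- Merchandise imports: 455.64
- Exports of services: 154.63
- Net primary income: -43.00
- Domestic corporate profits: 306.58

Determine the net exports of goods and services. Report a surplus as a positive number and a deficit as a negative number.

-129.18

Goods balance = 327.23 - 455.64 = -128.41
Services balance = 154.63 - 155.40 = -0.77
Trade balance (goods + services) = -128.41 + (-0.77) = -129.18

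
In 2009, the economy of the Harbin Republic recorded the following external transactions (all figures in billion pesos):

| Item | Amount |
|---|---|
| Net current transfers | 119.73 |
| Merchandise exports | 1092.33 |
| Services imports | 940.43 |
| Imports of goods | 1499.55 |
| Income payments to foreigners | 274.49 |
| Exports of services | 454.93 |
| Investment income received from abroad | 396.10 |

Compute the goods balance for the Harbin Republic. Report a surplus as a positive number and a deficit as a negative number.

Goods balance = 1092.33 - 1499.55 = -407.22

-407.22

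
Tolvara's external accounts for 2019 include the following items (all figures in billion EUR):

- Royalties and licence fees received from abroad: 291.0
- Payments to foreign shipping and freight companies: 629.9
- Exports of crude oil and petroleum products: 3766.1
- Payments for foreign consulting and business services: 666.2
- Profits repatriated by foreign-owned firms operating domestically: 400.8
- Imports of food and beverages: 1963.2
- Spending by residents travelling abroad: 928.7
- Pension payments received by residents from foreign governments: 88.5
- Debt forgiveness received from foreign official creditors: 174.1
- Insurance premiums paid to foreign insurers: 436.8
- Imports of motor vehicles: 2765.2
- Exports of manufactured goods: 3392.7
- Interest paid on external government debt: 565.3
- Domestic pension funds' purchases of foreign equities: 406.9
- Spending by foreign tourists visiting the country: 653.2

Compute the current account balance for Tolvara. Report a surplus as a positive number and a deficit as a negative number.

-164.6

Goods: -2765.2 - 1963.2 + 3392.7 + 3766.1 = 2430.4
Services: 653.2 - 629.9 - 436.8 - 928.7 - 666.2 + 291.0 = -1717.4
Primary income: -400.8 - 565.3 = -966.1
Secondary income: 88.5
Current account = 2430.4 + (-1717.4) + (-966.1) + 88.5 = -164.6
(Excluded from the current account — capital account: debt forgiveness received from foreign official creditors 174.1; financial account: domestic pension funds' purchases of foreign equities 406.9.)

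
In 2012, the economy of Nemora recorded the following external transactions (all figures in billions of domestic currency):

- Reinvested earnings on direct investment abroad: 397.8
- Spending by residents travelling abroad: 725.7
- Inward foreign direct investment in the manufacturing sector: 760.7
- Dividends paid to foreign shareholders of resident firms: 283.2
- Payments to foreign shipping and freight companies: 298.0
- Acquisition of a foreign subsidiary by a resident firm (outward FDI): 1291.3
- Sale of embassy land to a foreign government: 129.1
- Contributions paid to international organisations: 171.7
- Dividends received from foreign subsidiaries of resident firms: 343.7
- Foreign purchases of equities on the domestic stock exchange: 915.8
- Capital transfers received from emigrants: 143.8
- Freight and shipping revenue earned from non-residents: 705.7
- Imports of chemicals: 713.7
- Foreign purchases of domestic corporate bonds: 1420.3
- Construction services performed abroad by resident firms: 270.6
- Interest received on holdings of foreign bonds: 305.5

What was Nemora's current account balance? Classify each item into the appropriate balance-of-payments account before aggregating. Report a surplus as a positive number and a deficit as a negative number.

Goods: -713.7
Services: 270.6 - 298.0 - 725.7 + 705.7 = -47.4
Primary income: -283.2 + 305.5 + 343.7 + 397.8 = 763.8
Secondary income: -171.7
Current account = (-713.7) + (-47.4) + 763.8 + (-171.7) = -169.0
(Excluded from the current account — financial account: inward foreign direct investment in the manufacturing sector 760.7, acquisition of a foreign subsidiary by a resident firm (outward FDI) 1291.3, foreign purchases of equities on the domestic stock exchange 915.8, foreign purchases of domestic corporate bonds 1420.3; capital account: sale of embassy land to a foreign government 129.1, capital transfers received from emigrants 143.8.)

-169.0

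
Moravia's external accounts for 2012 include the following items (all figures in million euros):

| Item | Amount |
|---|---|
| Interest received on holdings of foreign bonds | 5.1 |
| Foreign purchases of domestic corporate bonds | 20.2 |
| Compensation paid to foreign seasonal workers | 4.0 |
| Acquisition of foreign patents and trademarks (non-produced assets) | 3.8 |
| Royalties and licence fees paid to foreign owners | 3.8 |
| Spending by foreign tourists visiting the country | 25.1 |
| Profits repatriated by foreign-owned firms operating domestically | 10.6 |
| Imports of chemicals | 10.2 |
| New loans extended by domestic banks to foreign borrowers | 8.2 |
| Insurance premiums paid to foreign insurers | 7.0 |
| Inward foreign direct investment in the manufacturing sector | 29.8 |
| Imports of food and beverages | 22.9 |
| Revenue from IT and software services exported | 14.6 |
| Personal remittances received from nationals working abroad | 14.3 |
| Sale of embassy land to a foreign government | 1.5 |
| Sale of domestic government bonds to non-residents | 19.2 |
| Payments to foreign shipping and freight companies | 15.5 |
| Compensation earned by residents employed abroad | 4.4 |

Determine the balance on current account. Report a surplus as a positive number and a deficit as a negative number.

-10.5

Goods: -22.9 - 10.2 = -33.1
Services: -3.8 - 15.5 + 25.1 - 7.0 + 14.6 = 13.4
Primary income: 5.1 + 4.4 - 4.0 - 10.6 = -5.1
Secondary income: 14.3
Current account = (-33.1) + 13.4 + (-5.1) + 14.3 = -10.5
(Excluded from the current account — financial account: foreign purchases of domestic corporate bonds 20.2, new loans extended by domestic banks to foreign borrowers 8.2, inward foreign direct investment in the manufacturing sector 29.8, sale of domestic government bonds to non-residents 19.2; capital account: acquisition of foreign patents and trademarks (non-produced assets) 3.8, sale of embassy land to a foreign government 1.5.)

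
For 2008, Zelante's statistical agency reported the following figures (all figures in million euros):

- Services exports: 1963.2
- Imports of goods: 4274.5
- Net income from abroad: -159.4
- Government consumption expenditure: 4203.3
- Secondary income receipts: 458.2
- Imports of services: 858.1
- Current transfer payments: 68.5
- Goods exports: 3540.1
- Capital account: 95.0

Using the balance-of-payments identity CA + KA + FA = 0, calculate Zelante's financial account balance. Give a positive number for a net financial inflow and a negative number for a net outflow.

-696.0

Goods balance = 3540.1 - 4274.5 = -734.4
Services balance = 1963.2 - 858.1 = 1105.1
Trade balance (goods + services) = -734.4 + 1105.1 = 370.7
Net primary income = -159.4
Net secondary income = 458.2 - 68.5 = 389.7
Current account = 370.7 + (-159.4) + 389.7 = 601.0
Financial account = -(601.0 + 95.0) = -696.0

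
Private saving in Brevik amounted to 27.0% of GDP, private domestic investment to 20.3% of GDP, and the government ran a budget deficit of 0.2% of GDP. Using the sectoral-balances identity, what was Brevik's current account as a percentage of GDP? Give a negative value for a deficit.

6.5

By the sectoral-balances identity, CA = (S_private - I) + (T - G).
Private balance = 27.0 - 20.3 = 6.7
Government balance (T - G) = -0.2
CA = 6.7 + (-0.2) = 6.5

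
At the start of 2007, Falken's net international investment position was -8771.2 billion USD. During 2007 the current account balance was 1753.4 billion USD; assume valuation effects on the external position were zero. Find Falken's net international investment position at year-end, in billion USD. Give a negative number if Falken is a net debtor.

With no valuation effects, change in NIIP = current account = 1753.4
End-of-year NIIP = -8771.2 + 1753.4 = -7017.8

-7017.8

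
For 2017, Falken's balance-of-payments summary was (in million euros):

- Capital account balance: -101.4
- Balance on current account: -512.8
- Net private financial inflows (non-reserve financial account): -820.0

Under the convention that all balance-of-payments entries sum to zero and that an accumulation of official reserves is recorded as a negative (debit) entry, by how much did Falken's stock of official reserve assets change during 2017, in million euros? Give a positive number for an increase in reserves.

-1434.2

Official reserve transactions balance = -((-512.8) + (-101.4) + (-820.0)) = 1434.2
An accumulation of reserves is recorded as a debit (negative entry), so the change in the stock of reserves is the negative of that balance.
Change in official reserves = -(1434.2) = -1434.2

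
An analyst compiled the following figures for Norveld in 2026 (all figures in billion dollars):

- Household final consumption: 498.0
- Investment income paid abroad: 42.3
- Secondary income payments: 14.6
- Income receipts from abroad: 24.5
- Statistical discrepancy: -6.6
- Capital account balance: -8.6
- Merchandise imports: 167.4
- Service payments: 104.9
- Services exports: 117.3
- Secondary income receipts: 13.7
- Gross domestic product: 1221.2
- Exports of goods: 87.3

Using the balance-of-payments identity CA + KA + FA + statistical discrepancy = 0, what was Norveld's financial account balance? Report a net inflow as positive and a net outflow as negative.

Goods balance = 87.3 - 167.4 = -80.1
Services balance = 117.3 - 104.9 = 12.4
Trade balance (goods + services) = -80.1 + 12.4 = -67.7
Net primary income = 24.5 - 42.3 = -17.8
Net secondary income = 13.7 - 14.6 = -0.9
Current account = -67.7 + (-17.8) + (-0.9) = -86.4
Financial account = -(-86.4 + (-8.6) + (-6.6)) = 101.6

101.6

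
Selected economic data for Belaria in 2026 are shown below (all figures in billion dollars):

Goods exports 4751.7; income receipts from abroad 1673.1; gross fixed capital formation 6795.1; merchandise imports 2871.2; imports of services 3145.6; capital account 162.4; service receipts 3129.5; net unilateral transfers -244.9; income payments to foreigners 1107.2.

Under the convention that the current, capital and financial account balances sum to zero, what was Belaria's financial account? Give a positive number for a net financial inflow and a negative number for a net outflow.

Goods balance = 4751.7 - 2871.2 = 1880.5
Services balance = 3129.5 - 3145.6 = -16.1
Trade balance (goods + services) = 1880.5 + (-16.1) = 1864.4
Net primary income = 1673.1 - 1107.2 = 565.9
Net secondary income = -244.9
Current account = 1864.4 + 565.9 + (-244.9) = 2185.4
Financial account = -(2185.4 + 162.4) = -2347.8

-2347.8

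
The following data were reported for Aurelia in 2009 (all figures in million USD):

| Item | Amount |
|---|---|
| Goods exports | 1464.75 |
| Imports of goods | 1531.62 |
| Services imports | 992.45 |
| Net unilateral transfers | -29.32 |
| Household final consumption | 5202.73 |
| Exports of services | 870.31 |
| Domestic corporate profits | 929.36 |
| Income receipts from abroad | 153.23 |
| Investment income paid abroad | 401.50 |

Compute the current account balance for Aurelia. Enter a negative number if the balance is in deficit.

-466.60

Goods balance = 1464.75 - 1531.62 = -66.87
Services balance = 870.31 - 992.45 = -122.14
Trade balance (goods + services) = -66.87 + (-122.14) = -189.01
Net primary income = 153.23 - 401.50 = -248.27
Net secondary income = -29.32
Current account = -189.01 + (-248.27) + (-29.32) = -466.60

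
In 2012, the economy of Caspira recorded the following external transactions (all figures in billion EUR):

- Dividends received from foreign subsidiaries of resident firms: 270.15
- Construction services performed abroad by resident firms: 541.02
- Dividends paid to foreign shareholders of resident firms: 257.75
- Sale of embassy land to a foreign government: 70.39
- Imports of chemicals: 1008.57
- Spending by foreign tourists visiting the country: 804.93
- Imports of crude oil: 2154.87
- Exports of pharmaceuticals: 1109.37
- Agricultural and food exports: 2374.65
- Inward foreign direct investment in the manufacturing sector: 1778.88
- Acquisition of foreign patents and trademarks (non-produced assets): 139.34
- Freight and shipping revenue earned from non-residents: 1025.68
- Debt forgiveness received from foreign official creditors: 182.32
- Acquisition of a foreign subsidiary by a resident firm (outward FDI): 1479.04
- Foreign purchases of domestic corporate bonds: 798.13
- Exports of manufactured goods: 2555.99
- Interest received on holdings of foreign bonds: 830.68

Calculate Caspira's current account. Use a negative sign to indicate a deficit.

Goods: 1109.37 - 2154.87 + 2374.65 - 1008.57 + 2555.99 = 2876.57
Services: 1025.68 + 804.93 + 541.02 = 2371.63
Primary income: 830.68 - 257.75 + 270.15 = 843.08
Current account = 2876.57 + 2371.63 + 843.08 = 6091.28
(Excluded from the current account — capital account: sale of embassy land to a foreign government 70.39, acquisition of foreign patents and trademarks (non-produced assets) 139.34, debt forgiveness received from foreign official creditors 182.32; financial account: inward foreign direct investment in the manufacturing sector 1778.88, acquisition of a foreign subsidiary by a resident firm (outward FDI) 1479.04, foreign purchases of domestic corporate bonds 798.13.)

6091.28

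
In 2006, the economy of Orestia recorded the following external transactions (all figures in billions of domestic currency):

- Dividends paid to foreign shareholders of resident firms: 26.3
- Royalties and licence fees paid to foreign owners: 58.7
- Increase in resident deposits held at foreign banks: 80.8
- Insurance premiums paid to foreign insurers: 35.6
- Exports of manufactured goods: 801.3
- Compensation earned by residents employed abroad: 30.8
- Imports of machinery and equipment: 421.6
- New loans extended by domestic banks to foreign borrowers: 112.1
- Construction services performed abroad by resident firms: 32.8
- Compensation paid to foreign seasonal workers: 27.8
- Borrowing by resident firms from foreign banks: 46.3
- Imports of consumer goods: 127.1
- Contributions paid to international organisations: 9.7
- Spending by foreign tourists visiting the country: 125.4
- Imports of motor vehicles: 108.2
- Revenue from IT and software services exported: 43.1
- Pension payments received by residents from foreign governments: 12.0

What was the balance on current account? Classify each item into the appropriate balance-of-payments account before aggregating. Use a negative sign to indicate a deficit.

Goods: 801.3 - 108.2 - 421.6 - 127.1 = 144.4
Services: -35.6 + 125.4 - 58.7 + 43.1 + 32.8 = 107.0
Primary income: 30.8 - 26.3 - 27.8 = -23.3
Secondary income: 12.0 - 9.7 = 2.3
Current account = 144.4 + 107.0 + (-23.3) + 2.3 = 230.4
(Excluded from the current account — financial account: increase in resident deposits held at foreign banks 80.8, new loans extended by domestic banks to foreign borrowers 112.1, borrowing by resident firms from foreign banks 46.3.)

230.4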